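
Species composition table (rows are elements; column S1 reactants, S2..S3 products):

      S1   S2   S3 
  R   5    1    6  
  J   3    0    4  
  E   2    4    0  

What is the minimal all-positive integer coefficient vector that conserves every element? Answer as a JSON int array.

R: 4·5 = 20 | 2·1+3·6 = 20
J: 4·3 = 12 | 2·0+3·4 = 12
E: 4·2 = 8 | 2·4+3·0 = 8
gcd(4,2,3) = 1

Coefficients: [4, 2, 3]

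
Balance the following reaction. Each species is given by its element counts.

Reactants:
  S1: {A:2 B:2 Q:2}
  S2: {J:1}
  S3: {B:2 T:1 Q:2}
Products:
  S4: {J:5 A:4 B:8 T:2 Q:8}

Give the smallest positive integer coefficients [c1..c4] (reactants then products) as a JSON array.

Coefficients: [2, 5, 2, 1]

J: 2·0+5·1+2·0 = 5 | 1·5 = 5
A: 2·2+5·0+2·0 = 4 | 1·4 = 4
B: 2·2+5·0+2·2 = 8 | 1·8 = 8
T: 2·0+5·0+2·1 = 2 | 1·2 = 2
Q: 2·2+5·0+2·2 = 8 | 1·8 = 8
gcd(2,5,2,1) = 1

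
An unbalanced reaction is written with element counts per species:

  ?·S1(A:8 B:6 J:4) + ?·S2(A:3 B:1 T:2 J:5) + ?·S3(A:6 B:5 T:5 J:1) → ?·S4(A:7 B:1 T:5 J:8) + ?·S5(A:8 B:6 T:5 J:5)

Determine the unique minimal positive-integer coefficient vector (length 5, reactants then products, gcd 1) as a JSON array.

A: 1·8+5·3+4·6 = 47 | 1·7+5·8 = 47
B: 1·6+5·1+4·5 = 31 | 1·1+5·6 = 31
T: 1·0+5·2+4·5 = 30 | 1·5+5·5 = 30
J: 1·4+5·5+4·1 = 33 | 1·8+5·5 = 33
gcd(1,5,4,1,5) = 1

Coefficients: [1, 5, 4, 1, 5]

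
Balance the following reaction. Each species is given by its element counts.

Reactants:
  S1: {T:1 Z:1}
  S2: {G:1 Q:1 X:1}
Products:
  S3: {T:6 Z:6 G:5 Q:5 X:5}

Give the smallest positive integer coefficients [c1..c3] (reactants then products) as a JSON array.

T: 6·1+5·0 = 6 | 1·6 = 6
Z: 6·1+5·0 = 6 | 1·6 = 6
G: 6·0+5·1 = 5 | 1·5 = 5
Q: 6·0+5·1 = 5 | 1·5 = 5
X: 6·0+5·1 = 5 | 1·5 = 5
gcd(6,5,1) = 1

Coefficients: [6, 5, 1]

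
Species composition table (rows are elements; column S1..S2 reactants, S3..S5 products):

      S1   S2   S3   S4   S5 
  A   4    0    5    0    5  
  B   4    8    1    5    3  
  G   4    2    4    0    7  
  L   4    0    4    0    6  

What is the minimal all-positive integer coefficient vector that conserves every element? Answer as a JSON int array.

A: 5·4+1·0 = 20 | 2·5+4·0+2·5 = 20
B: 5·4+1·8 = 28 | 2·1+4·5+2·3 = 28
G: 5·4+1·2 = 22 | 2·4+4·0+2·7 = 22
L: 5·4+1·0 = 20 | 2·4+4·0+2·6 = 20
gcd(5,1,2,4,2) = 1

Coefficients: [5, 1, 2, 4, 2]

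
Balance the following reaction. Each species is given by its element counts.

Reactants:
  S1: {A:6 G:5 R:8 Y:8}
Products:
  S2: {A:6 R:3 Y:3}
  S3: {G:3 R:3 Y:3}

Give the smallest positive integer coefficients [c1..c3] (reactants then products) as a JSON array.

Coefficients: [3, 3, 5]

A: 3·6 = 18 | 3·6+5·0 = 18
G: 3·5 = 15 | 3·0+5·3 = 15
R: 3·8 = 24 | 3·3+5·3 = 24
Y: 3·8 = 24 | 3·3+5·3 = 24
gcd(3,3,5) = 1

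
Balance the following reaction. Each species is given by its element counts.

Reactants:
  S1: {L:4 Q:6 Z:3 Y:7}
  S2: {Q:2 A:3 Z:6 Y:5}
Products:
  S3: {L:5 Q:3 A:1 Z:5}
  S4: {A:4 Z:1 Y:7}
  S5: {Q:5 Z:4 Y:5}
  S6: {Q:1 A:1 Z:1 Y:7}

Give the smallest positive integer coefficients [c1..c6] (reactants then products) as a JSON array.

Coefficients: [5, 5, 4, 2, 5, 3]

L: 5·4+5·0 = 20 | 4·5+2·0+5·0+3·0 = 20
Q: 5·6+5·2 = 40 | 4·3+2·0+5·5+3·1 = 40
A: 5·0+5·3 = 15 | 4·1+2·4+5·0+3·1 = 15
Z: 5·3+5·6 = 45 | 4·5+2·1+5·4+3·1 = 45
Y: 5·7+5·5 = 60 | 4·0+2·7+5·5+3·7 = 60
gcd(5,5,4,2,5,3) = 1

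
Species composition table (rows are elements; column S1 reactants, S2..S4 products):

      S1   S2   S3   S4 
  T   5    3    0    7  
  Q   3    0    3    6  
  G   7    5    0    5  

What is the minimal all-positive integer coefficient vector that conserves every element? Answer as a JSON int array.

T: 5·5 = 25 | 6·3+3·0+1·7 = 25
Q: 5·3 = 15 | 6·0+3·3+1·6 = 15
G: 5·7 = 35 | 6·5+3·0+1·5 = 35
gcd(5,6,3,1) = 1

Coefficients: [5, 6, 3, 1]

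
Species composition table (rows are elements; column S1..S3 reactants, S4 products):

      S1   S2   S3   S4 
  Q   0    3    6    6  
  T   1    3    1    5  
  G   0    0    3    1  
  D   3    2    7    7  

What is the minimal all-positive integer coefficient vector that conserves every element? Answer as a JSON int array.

Q: 2·0+4·3+1·6 = 18 | 3·6 = 18
T: 2·1+4·3+1·1 = 15 | 3·5 = 15
G: 2·0+4·0+1·3 = 3 | 3·1 = 3
D: 2·3+4·2+1·7 = 21 | 3·7 = 21
gcd(2,4,1,3) = 1

Coefficients: [2, 4, 1, 3]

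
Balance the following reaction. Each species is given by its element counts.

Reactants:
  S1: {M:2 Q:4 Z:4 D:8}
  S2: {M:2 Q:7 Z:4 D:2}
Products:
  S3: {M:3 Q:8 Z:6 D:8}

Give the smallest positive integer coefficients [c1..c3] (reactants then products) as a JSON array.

M: 5·2+4·2 = 18 | 6·3 = 18
Q: 5·4+4·7 = 48 | 6·8 = 48
Z: 5·4+4·4 = 36 | 6·6 = 36
D: 5·8+4·2 = 48 | 6·8 = 48
gcd(5,4,6) = 1

Coefficients: [5, 4, 6]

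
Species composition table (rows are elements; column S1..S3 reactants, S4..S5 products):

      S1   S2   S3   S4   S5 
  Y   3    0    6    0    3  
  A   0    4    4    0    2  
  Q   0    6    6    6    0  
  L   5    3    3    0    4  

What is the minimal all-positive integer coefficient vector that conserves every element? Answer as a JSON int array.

Y: 2·3+1·0+1·6 = 12 | 2·0+4·3 = 12
A: 2·0+1·4+1·4 = 8 | 2·0+4·2 = 8
Q: 2·0+1·6+1·6 = 12 | 2·6+4·0 = 12
L: 2·5+1·3+1·3 = 16 | 2·0+4·4 = 16
gcd(2,1,1,2,4) = 1

Coefficients: [2, 1, 1, 2, 4]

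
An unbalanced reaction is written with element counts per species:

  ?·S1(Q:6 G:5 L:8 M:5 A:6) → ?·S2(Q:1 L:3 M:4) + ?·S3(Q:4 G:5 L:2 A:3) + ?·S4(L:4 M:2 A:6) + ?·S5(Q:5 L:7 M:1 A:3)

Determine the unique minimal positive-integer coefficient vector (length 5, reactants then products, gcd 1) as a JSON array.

Coefficients: [5, 5, 5, 2, 1]

Q: 5·6 = 30 | 5·1+5·4+2·0+1·5 = 30
G: 5·5 = 25 | 5·0+5·5+2·0+1·0 = 25
L: 5·8 = 40 | 5·3+5·2+2·4+1·7 = 40
M: 5·5 = 25 | 5·4+5·0+2·2+1·1 = 25
A: 5·6 = 30 | 5·0+5·3+2·6+1·3 = 30
gcd(5,5,5,2,1) = 1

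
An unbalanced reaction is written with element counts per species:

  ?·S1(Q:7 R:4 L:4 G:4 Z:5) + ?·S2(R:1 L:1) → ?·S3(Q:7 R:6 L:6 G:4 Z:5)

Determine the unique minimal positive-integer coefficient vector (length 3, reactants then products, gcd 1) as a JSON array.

Q: 1·7+2·0 = 7 | 1·7 = 7
R: 1·4+2·1 = 6 | 1·6 = 6
L: 1·4+2·1 = 6 | 1·6 = 6
G: 1·4+2·0 = 4 | 1·4 = 4
Z: 1·5+2·0 = 5 | 1·5 = 5
gcd(1,2,1) = 1

Coefficients: [1, 2, 1]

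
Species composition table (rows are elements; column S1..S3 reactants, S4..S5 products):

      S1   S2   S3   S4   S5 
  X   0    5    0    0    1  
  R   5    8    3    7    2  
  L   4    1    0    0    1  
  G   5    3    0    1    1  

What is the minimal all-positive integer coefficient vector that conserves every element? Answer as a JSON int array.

Coefficients: [1, 1, 6, 3, 5]

X: 1·0+1·5+6·0 = 5 | 3·0+5·1 = 5
R: 1·5+1·8+6·3 = 31 | 3·7+5·2 = 31
L: 1·4+1·1+6·0 = 5 | 3·0+5·1 = 5
G: 1·5+1·3+6·0 = 8 | 3·1+5·1 = 8
gcd(1,1,6,3,5) = 1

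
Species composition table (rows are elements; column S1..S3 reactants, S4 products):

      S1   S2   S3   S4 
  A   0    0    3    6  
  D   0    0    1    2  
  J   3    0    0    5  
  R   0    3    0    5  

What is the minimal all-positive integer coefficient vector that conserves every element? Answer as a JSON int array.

Coefficients: [5, 5, 6, 3]

A: 5·0+5·0+6·3 = 18 | 3·6 = 18
D: 5·0+5·0+6·1 = 6 | 3·2 = 6
J: 5·3+5·0+6·0 = 15 | 3·5 = 15
R: 5·0+5·3+6·0 = 15 | 3·5 = 15
gcd(5,5,6,3) = 1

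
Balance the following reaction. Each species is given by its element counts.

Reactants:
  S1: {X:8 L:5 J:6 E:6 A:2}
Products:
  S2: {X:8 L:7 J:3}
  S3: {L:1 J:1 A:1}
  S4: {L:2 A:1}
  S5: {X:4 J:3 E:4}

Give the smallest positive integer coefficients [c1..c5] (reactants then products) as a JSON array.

X: 4·8 = 32 | 1·8+3·0+5·0+6·4 = 32
L: 4·5 = 20 | 1·7+3·1+5·2+6·0 = 20
J: 4·6 = 24 | 1·3+3·1+5·0+6·3 = 24
E: 4·6 = 24 | 1·0+3·0+5·0+6·4 = 24
A: 4·2 = 8 | 1·0+3·1+5·1+6·0 = 8
gcd(4,1,3,5,6) = 1

Coefficients: [4, 1, 3, 5, 6]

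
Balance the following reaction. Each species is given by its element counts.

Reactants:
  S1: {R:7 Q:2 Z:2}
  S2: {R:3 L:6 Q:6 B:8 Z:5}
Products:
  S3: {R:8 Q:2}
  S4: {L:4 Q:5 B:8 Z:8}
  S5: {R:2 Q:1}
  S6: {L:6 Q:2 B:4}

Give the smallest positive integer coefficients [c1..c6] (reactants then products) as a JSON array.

R: 2·7+4·3 = 26 | 2·8+3·0+5·2+2·0 = 26
L: 2·0+4·6 = 24 | 2·0+3·4+5·0+2·6 = 24
Q: 2·2+4·6 = 28 | 2·2+3·5+5·1+2·2 = 28
B: 2·0+4·8 = 32 | 2·0+3·8+5·0+2·4 = 32
Z: 2·2+4·5 = 24 | 2·0+3·8+5·0+2·0 = 24
gcd(2,4,2,3,5,2) = 1

Coefficients: [2, 4, 2, 3, 5, 2]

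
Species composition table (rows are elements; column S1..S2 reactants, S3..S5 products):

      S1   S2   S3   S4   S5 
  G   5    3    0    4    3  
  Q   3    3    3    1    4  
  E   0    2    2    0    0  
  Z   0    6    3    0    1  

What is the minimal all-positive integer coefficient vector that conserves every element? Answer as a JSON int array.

Coefficients: [6, 1, 1, 6, 3]

G: 6·5+1·3 = 33 | 1·0+6·4+3·3 = 33
Q: 6·3+1·3 = 21 | 1·3+6·1+3·4 = 21
E: 6·0+1·2 = 2 | 1·2+6·0+3·0 = 2
Z: 6·0+1·6 = 6 | 1·3+6·0+3·1 = 6
gcd(6,1,1,6,3) = 1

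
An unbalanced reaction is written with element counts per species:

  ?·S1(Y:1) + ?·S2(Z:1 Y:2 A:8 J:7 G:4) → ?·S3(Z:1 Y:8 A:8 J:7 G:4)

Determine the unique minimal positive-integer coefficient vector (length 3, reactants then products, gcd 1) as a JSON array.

Z: 6·0+1·1 = 1 | 1·1 = 1
Y: 6·1+1·2 = 8 | 1·8 = 8
A: 6·0+1·8 = 8 | 1·8 = 8
J: 6·0+1·7 = 7 | 1·7 = 7
G: 6·0+1·4 = 4 | 1·4 = 4
gcd(6,1,1) = 1

Coefficients: [6, 1, 1]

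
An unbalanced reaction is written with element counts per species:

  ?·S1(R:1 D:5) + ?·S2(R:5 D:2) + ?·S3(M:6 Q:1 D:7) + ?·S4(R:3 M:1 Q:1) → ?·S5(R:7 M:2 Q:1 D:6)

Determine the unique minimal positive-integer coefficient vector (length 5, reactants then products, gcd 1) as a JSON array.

R: 3·1+4·5+1·0+4·3 = 35 | 5·7 = 35
M: 3·0+4·0+1·6+4·1 = 10 | 5·2 = 10
Q: 3·0+4·0+1·1+4·1 = 5 | 5·1 = 5
D: 3·5+4·2+1·7+4·0 = 30 | 5·6 = 30
gcd(3,4,1,4,5) = 1

Coefficients: [3, 4, 1, 4, 5]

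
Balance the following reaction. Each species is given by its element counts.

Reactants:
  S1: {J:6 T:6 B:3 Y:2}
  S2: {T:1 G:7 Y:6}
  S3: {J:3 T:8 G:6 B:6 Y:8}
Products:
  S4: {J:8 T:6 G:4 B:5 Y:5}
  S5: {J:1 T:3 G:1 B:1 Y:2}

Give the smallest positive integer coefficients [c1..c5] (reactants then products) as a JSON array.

Coefficients: [3, 1, 1, 2, 5]

J: 3·6+1·0+1·3 = 21 | 2·8+5·1 = 21
T: 3·6+1·1+1·8 = 27 | 2·6+5·3 = 27
G: 3·0+1·7+1·6 = 13 | 2·4+5·1 = 13
B: 3·3+1·0+1·6 = 15 | 2·5+5·1 = 15
Y: 3·2+1·6+1·8 = 20 | 2·5+5·2 = 20
gcd(3,1,1,2,5) = 1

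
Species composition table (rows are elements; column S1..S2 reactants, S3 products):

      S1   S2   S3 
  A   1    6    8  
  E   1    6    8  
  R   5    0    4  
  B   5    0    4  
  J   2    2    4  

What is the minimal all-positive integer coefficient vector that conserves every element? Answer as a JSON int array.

A: 4·1+6·6 = 40 | 5·8 = 40
E: 4·1+6·6 = 40 | 5·8 = 40
R: 4·5+6·0 = 20 | 5·4 = 20
B: 4·5+6·0 = 20 | 5·4 = 20
J: 4·2+6·2 = 20 | 5·4 = 20
gcd(4,6,5) = 1

Coefficients: [4, 6, 5]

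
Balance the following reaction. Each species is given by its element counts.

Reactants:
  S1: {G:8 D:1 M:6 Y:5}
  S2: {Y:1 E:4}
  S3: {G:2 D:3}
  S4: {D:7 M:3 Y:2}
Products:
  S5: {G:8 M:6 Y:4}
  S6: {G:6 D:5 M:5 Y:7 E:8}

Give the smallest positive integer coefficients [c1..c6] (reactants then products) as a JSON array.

Coefficients: [5, 6, 1, 1, 3, 3]

G: 5·8+6·0+1·2+1·0 = 42 | 3·8+3·6 = 42
D: 5·1+6·0+1·3+1·7 = 15 | 3·0+3·5 = 15
M: 5·6+6·0+1·0+1·3 = 33 | 3·6+3·5 = 33
Y: 5·5+6·1+1·0+1·2 = 33 | 3·4+3·7 = 33
E: 5·0+6·4+1·0+1·0 = 24 | 3·0+3·8 = 24
gcd(5,6,1,1,3,3) = 1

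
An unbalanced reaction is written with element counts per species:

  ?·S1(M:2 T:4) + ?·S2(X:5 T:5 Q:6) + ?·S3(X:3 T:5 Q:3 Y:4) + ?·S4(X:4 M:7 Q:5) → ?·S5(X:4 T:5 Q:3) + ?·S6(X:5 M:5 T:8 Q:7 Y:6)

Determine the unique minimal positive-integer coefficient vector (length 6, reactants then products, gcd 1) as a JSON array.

Coefficients: [3, 2, 6, 2, 4, 4]

X: 3·0+2·5+6·3+2·4 = 36 | 4·4+4·5 = 36
M: 3·2+2·0+6·0+2·7 = 20 | 4·0+4·5 = 20
T: 3·4+2·5+6·5+2·0 = 52 | 4·5+4·8 = 52
Q: 3·0+2·6+6·3+2·5 = 40 | 4·3+4·7 = 40
Y: 3·0+2·0+6·4+2·0 = 24 | 4·0+4·6 = 24
gcd(3,2,6,2,4,4) = 1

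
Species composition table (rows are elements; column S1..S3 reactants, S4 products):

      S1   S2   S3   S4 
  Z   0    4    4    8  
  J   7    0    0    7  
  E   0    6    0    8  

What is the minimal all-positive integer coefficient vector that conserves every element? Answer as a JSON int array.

Z: 3·0+4·4+2·4 = 24 | 3·8 = 24
J: 3·7+4·0+2·0 = 21 | 3·7 = 21
E: 3·0+4·6+2·0 = 24 | 3·8 = 24
gcd(3,4,2,3) = 1

Coefficients: [3, 4, 2, 3]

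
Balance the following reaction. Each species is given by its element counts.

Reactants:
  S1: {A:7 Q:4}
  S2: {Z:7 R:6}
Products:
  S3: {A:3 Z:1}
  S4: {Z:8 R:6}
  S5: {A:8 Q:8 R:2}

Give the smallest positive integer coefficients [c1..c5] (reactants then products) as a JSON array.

A: 6·7+2·0 = 42 | 6·3+1·0+3·8 = 42
Q: 6·4+2·0 = 24 | 6·0+1·0+3·8 = 24
Z: 6·0+2·7 = 14 | 6·1+1·8+3·0 = 14
R: 6·0+2·6 = 12 | 6·0+1·6+3·2 = 12
gcd(6,2,6,1,3) = 1

Coefficients: [6, 2, 6, 1, 3]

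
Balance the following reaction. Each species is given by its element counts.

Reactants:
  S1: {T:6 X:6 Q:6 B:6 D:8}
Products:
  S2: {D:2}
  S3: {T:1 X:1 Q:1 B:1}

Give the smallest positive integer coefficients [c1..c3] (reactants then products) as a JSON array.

Coefficients: [1, 4, 6]

T: 1·6 = 6 | 4·0+6·1 = 6
X: 1·6 = 6 | 4·0+6·1 = 6
Q: 1·6 = 6 | 4·0+6·1 = 6
B: 1·6 = 6 | 4·0+6·1 = 6
D: 1·8 = 8 | 4·2+6·0 = 8
gcd(1,4,6) = 1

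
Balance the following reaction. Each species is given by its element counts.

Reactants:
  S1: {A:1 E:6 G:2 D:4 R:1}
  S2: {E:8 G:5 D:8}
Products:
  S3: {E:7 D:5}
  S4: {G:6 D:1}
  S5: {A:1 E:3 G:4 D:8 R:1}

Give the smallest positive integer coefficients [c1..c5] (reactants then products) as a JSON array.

Coefficients: [1, 4, 5, 3, 1]

A: 1·1+4·0 = 1 | 5·0+3·0+1·1 = 1
E: 1·6+4·8 = 38 | 5·7+3·0+1·3 = 38
G: 1·2+4·5 = 22 | 5·0+3·6+1·4 = 22
D: 1·4+4·8 = 36 | 5·5+3·1+1·8 = 36
R: 1·1+4·0 = 1 | 5·0+3·0+1·1 = 1
gcd(1,4,5,3,1) = 1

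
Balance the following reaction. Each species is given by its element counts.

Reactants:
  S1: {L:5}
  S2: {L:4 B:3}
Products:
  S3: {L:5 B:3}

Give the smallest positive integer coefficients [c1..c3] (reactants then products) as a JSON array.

Coefficients: [1, 5, 5]

L: 1·5+5·4 = 25 | 5·5 = 25
B: 1·0+5·3 = 15 | 5·3 = 15
gcd(1,5,5) = 1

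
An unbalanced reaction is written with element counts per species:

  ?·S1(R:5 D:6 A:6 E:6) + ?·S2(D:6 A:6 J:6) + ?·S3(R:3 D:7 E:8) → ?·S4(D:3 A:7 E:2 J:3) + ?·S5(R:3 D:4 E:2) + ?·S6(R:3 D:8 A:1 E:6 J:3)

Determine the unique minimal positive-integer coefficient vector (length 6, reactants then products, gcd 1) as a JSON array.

R: 3·5+3·0+1·3 = 18 | 5·0+5·3+1·3 = 18
D: 3·6+3·6+1·7 = 43 | 5·3+5·4+1·8 = 43
A: 3·6+3·6+1·0 = 36 | 5·7+5·0+1·1 = 36
E: 3·6+3·0+1·8 = 26 | 5·2+5·2+1·6 = 26
J: 3·0+3·6+1·0 = 18 | 5·3+5·0+1·3 = 18
gcd(3,3,1,5,5,1) = 1

Coefficients: [3, 3, 1, 5, 5, 1]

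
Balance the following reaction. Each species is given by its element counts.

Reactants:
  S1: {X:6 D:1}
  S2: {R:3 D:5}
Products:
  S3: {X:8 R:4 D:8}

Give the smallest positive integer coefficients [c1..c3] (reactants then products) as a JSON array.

X: 4·6+4·0 = 24 | 3·8 = 24
R: 4·0+4·3 = 12 | 3·4 = 12
D: 4·1+4·5 = 24 | 3·8 = 24
gcd(4,4,3) = 1

Coefficients: [4, 4, 3]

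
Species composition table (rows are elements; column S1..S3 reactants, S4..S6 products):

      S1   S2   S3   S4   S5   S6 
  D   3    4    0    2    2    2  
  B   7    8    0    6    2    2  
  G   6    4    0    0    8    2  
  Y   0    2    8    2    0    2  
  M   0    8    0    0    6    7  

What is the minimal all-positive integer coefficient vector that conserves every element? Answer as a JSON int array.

D: 2·3+4·4+1·0 = 22 | 6·2+3·2+2·2 = 22
B: 2·7+4·8+1·0 = 46 | 6·6+3·2+2·2 = 46
G: 2·6+4·4+1·0 = 28 | 6·0+3·8+2·2 = 28
Y: 2·0+4·2+1·8 = 16 | 6·2+3·0+2·2 = 16
M: 2·0+4·8+1·0 = 32 | 6·0+3·6+2·7 = 32
gcd(2,4,1,6,3,2) = 1

Coefficients: [2, 4, 1, 6, 3, 2]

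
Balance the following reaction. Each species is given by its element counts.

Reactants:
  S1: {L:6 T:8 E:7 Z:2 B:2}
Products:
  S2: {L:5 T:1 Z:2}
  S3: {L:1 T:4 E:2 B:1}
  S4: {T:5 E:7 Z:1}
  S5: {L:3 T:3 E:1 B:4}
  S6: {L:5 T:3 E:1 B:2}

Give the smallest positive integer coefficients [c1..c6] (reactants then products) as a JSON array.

Coefficients: [5, 3, 2, 4, 1, 2]

L: 5·6 = 30 | 3·5+2·1+4·0+1·3+2·5 = 30
T: 5·8 = 40 | 3·1+2·4+4·5+1·3+2·3 = 40
E: 5·7 = 35 | 3·0+2·2+4·7+1·1+2·1 = 35
Z: 5·2 = 10 | 3·2+2·0+4·1+1·0+2·0 = 10
B: 5·2 = 10 | 3·0+2·1+4·0+1·4+2·2 = 10
gcd(5,3,2,4,1,2) = 1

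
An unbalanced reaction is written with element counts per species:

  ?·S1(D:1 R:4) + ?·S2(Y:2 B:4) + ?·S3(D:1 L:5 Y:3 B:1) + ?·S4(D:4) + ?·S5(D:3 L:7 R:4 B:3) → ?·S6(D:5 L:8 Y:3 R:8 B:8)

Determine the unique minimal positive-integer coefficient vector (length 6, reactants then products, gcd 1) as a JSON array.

Coefficients: [5, 6, 1, 1, 5, 5]

D: 5·1+6·0+1·1+1·4+5·3 = 25 | 5·5 = 25
L: 5·0+6·0+1·5+1·0+5·7 = 40 | 5·8 = 40
Y: 5·0+6·2+1·3+1·0+5·0 = 15 | 5·3 = 15
R: 5·4+6·0+1·0+1·0+5·4 = 40 | 5·8 = 40
B: 5·0+6·4+1·1+1·0+5·3 = 40 | 5·8 = 40
gcd(5,6,1,1,5,5) = 1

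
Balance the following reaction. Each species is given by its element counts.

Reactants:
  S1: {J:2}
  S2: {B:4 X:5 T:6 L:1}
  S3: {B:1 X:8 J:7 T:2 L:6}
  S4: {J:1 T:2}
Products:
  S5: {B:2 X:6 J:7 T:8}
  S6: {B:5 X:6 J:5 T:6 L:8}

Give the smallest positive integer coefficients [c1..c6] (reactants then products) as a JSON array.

B: 4·0+2·4+1·1+4·0 = 9 | 2·2+1·5 = 9
X: 4·0+2·5+1·8+4·0 = 18 | 2·6+1·6 = 18
J: 4·2+2·0+1·7+4·1 = 19 | 2·7+1·5 = 19
T: 4·0+2·6+1·2+4·2 = 22 | 2·8+1·6 = 22
L: 4·0+2·1+1·6+4·0 = 8 | 2·0+1·8 = 8
gcd(4,2,1,4,2,1) = 1

Coefficients: [4, 2, 1, 4, 2, 1]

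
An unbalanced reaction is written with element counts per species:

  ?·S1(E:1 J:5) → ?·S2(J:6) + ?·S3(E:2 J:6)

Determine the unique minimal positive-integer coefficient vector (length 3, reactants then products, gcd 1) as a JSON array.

Coefficients: [6, 2, 3]

E: 6·1 = 6 | 2·0+3·2 = 6
J: 6·5 = 30 | 2·6+3·6 = 30
gcd(6,2,3) = 1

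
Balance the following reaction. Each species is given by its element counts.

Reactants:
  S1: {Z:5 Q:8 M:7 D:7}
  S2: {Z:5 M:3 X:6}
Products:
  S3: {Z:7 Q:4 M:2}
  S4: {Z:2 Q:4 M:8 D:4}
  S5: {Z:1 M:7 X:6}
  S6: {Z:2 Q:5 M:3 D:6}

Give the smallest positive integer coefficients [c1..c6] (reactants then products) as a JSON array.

Z: 4·5+1·5 = 25 | 2·7+1·2+1·1+4·2 = 25
Q: 4·8+1·0 = 32 | 2·4+1·4+1·0+4·5 = 32
M: 4·7+1·3 = 31 | 2·2+1·8+1·7+4·3 = 31
D: 4·7+1·0 = 28 | 2·0+1·4+1·0+4·6 = 28
X: 4·0+1·6 = 6 | 2·0+1·0+1·6+4·0 = 6
gcd(4,1,2,1,1,4) = 1

Coefficients: [4, 1, 2, 1, 1, 4]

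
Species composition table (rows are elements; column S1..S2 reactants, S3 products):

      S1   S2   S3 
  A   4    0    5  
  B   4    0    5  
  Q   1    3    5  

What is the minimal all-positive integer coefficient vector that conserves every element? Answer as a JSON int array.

A: 5·4+5·0 = 20 | 4·5 = 20
B: 5·4+5·0 = 20 | 4·5 = 20
Q: 5·1+5·3 = 20 | 4·5 = 20
gcd(5,5,4) = 1

Coefficients: [5, 5, 4]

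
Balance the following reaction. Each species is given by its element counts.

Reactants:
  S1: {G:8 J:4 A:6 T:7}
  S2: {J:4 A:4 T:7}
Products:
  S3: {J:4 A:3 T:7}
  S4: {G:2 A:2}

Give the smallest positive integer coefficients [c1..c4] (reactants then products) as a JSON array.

Coefficients: [1, 5, 6, 4]

G: 1·8+5·0 = 8 | 6·0+4·2 = 8
J: 1·4+5·4 = 24 | 6·4+4·0 = 24
A: 1·6+5·4 = 26 | 6·3+4·2 = 26
T: 1·7+5·7 = 42 | 6·7+4·0 = 42
gcd(1,5,6,4) = 1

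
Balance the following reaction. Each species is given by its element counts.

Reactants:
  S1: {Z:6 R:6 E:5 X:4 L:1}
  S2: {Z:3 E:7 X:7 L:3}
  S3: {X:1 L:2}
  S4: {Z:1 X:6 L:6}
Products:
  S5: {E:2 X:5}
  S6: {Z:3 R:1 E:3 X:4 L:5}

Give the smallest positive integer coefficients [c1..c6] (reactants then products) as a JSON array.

Coefficients: [1, 3, 1, 3, 4, 6]

Z: 1·6+3·3+1·0+3·1 = 18 | 4·0+6·3 = 18
R: 1·6+3·0+1·0+3·0 = 6 | 4·0+6·1 = 6
E: 1·5+3·7+1·0+3·0 = 26 | 4·2+6·3 = 26
X: 1·4+3·7+1·1+3·6 = 44 | 4·5+6·4 = 44
L: 1·1+3·3+1·2+3·6 = 30 | 4·0+6·5 = 30
gcd(1,3,1,3,4,6) = 1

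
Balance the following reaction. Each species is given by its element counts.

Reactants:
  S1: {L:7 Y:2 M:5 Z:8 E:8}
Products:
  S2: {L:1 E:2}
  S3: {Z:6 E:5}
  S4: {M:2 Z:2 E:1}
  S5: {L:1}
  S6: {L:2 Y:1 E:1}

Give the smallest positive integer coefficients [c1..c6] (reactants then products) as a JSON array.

L: 2·7 = 14 | 1·1+1·0+5·0+5·1+4·2 = 14
Y: 2·2 = 4 | 1·0+1·0+5·0+5·0+4·1 = 4
M: 2·5 = 10 | 1·0+1·0+5·2+5·0+4·0 = 10
Z: 2·8 = 16 | 1·0+1·6+5·2+5·0+4·0 = 16
E: 2·8 = 16 | 1·2+1·5+5·1+5·0+4·1 = 16
gcd(2,1,1,5,5,4) = 1

Coefficients: [2, 1, 1, 5, 5, 4]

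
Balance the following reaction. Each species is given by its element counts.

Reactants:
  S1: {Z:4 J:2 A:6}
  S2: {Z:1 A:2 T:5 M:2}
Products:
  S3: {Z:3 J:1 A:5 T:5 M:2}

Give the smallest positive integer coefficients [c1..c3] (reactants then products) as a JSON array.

Coefficients: [1, 2, 2]

Z: 1·4+2·1 = 6 | 2·3 = 6
J: 1·2+2·0 = 2 | 2·1 = 2
A: 1·6+2·2 = 10 | 2·5 = 10
T: 1·0+2·5 = 10 | 2·5 = 10
M: 1·0+2·2 = 4 | 2·2 = 4
gcd(1,2,2) = 1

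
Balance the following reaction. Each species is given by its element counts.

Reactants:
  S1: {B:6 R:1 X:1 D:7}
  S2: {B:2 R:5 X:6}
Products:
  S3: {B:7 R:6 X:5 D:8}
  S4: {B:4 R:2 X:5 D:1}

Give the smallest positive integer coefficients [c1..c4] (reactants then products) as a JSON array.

Coefficients: [5, 5, 4, 3]

B: 5·6+5·2 = 40 | 4·7+3·4 = 40
R: 5·1+5·5 = 30 | 4·6+3·2 = 30
X: 5·1+5·6 = 35 | 4·5+3·5 = 35
D: 5·7+5·0 = 35 | 4·8+3·1 = 35
gcd(5,5,4,3) = 1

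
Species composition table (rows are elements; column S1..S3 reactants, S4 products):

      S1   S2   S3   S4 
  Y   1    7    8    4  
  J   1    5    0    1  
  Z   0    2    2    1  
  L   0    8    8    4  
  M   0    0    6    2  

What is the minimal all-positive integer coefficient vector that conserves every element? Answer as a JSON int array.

Coefficients: [1, 1, 2, 6]

Y: 1·1+1·7+2·8 = 24 | 6·4 = 24
J: 1·1+1·5+2·0 = 6 | 6·1 = 6
Z: 1·0+1·2+2·2 = 6 | 6·1 = 6
L: 1·0+1·8+2·8 = 24 | 6·4 = 24
M: 1·0+1·0+2·6 = 12 | 6·2 = 12
gcd(1,1,2,6) = 1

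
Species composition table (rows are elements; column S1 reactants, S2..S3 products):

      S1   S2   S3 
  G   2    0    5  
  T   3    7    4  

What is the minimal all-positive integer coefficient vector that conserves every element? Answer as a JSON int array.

G: 5·2 = 10 | 1·0+2·5 = 10
T: 5·3 = 15 | 1·7+2·4 = 15
gcd(5,1,2) = 1

Coefficients: [5, 1, 2]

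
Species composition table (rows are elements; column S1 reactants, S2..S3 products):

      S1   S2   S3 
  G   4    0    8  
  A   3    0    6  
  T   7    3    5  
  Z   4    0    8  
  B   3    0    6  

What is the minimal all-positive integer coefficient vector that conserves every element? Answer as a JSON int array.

Coefficients: [2, 3, 1]

G: 2·4 = 8 | 3·0+1·8 = 8
A: 2·3 = 6 | 3·0+1·6 = 6
T: 2·7 = 14 | 3·3+1·5 = 14
Z: 2·4 = 8 | 3·0+1·8 = 8
B: 2·3 = 6 | 3·0+1·6 = 6
gcd(2,3,1) = 1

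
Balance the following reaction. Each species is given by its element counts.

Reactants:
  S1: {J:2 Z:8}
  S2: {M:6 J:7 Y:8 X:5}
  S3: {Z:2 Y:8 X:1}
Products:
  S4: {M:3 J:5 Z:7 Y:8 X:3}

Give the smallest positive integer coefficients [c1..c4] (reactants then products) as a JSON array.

M: 3·0+2·6+2·0 = 12 | 4·3 = 12
J: 3·2+2·7+2·0 = 20 | 4·5 = 20
Z: 3·8+2·0+2·2 = 28 | 4·7 = 28
Y: 3·0+2·8+2·8 = 32 | 4·8 = 32
X: 3·0+2·5+2·1 = 12 | 4·3 = 12
gcd(3,2,2,4) = 1

Coefficients: [3, 2, 2, 4]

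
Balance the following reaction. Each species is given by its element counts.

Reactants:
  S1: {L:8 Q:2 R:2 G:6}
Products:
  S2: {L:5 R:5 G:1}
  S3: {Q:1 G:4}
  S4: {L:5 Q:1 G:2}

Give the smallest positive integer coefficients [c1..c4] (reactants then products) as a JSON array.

L: 5·8 = 40 | 2·5+4·0+6·5 = 40
Q: 5·2 = 10 | 2·0+4·1+6·1 = 10
R: 5·2 = 10 | 2·5+4·0+6·0 = 10
G: 5·6 = 30 | 2·1+4·4+6·2 = 30
gcd(5,2,4,6) = 1

Coefficients: [5, 2, 4, 6]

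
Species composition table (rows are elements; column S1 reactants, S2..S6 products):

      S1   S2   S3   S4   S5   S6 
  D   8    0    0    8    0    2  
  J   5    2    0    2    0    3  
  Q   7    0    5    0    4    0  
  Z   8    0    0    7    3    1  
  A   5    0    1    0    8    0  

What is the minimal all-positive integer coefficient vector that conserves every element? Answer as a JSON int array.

Coefficients: [6, 4, 6, 5, 3, 4]

D: 6·8 = 48 | 4·0+6·0+5·8+3·0+4·2 = 48
J: 6·5 = 30 | 4·2+6·0+5·2+3·0+4·3 = 30
Q: 6·7 = 42 | 4·0+6·5+5·0+3·4+4·0 = 42
Z: 6·8 = 48 | 4·0+6·0+5·7+3·3+4·1 = 48
A: 6·5 = 30 | 4·0+6·1+5·0+3·8+4·0 = 30
gcd(6,4,6,5,3,4) = 1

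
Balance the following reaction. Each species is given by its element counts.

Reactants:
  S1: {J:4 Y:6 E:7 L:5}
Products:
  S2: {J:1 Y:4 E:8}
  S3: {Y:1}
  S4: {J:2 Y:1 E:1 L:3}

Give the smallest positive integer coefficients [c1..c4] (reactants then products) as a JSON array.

Coefficients: [3, 2, 5, 5]

J: 3·4 = 12 | 2·1+5·0+5·2 = 12
Y: 3·6 = 18 | 2·4+5·1+5·1 = 18
E: 3·7 = 21 | 2·8+5·0+5·1 = 21
L: 3·5 = 15 | 2·0+5·0+5·3 = 15
gcd(3,2,5,5) = 1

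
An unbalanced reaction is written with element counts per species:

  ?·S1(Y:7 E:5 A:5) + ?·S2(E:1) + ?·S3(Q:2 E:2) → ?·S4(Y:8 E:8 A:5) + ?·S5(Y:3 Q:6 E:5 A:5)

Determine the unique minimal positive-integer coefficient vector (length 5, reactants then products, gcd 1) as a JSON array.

Y: 5·7+6·0+3·0 = 35 | 4·8+1·3 = 35
Q: 5·0+6·0+3·2 = 6 | 4·0+1·6 = 6
E: 5·5+6·1+3·2 = 37 | 4·8+1·5 = 37
A: 5·5+6·0+3·0 = 25 | 4·5+1·5 = 25
gcd(5,6,3,4,1) = 1

Coefficients: [5, 6, 3, 4, 1]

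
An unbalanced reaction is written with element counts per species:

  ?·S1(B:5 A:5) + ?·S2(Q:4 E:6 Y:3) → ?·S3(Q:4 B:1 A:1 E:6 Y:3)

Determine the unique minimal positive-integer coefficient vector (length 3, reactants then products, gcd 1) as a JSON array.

Coefficients: [1, 5, 5]

Q: 1·0+5·4 = 20 | 5·4 = 20
B: 1·5+5·0 = 5 | 5·1 = 5
A: 1·5+5·0 = 5 | 5·1 = 5
E: 1·0+5·6 = 30 | 5·6 = 30
Y: 1·0+5·3 = 15 | 5·3 = 15
gcd(1,5,5) = 1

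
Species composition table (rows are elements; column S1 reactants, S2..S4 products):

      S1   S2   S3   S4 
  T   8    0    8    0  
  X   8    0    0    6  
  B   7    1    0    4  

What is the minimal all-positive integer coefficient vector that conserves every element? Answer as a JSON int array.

Coefficients: [3, 5, 3, 4]

T: 3·8 = 24 | 5·0+3·8+4·0 = 24
X: 3·8 = 24 | 5·0+3·0+4·6 = 24
B: 3·7 = 21 | 5·1+3·0+4·4 = 21
gcd(3,5,3,4) = 1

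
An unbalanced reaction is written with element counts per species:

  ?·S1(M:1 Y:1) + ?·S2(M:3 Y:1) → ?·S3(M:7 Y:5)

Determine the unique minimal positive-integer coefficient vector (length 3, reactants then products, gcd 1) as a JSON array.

M: 4·1+1·3 = 7 | 1·7 = 7
Y: 4·1+1·1 = 5 | 1·5 = 5
gcd(4,1,1) = 1

Coefficients: [4, 1, 1]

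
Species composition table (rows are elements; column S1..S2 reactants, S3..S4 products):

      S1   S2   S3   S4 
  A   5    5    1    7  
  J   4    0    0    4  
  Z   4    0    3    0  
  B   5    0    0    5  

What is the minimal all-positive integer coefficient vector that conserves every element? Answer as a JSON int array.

A: 3·5+2·5 = 25 | 4·1+3·7 = 25
J: 3·4+2·0 = 12 | 4·0+3·4 = 12
Z: 3·4+2·0 = 12 | 4·3+3·0 = 12
B: 3·5+2·0 = 15 | 4·0+3·5 = 15
gcd(3,2,4,3) = 1

Coefficients: [3, 2, 4, 3]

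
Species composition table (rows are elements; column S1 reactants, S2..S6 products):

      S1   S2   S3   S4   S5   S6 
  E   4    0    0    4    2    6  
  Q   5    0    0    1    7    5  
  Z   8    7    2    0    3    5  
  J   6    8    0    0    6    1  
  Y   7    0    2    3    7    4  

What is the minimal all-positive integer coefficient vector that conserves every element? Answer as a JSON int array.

Coefficients: [5, 2, 5, 1, 2, 2]

E: 5·4 = 20 | 2·0+5·0+1·4+2·2+2·6 = 20
Q: 5·5 = 25 | 2·0+5·0+1·1+2·7+2·5 = 25
Z: 5·8 = 40 | 2·7+5·2+1·0+2·3+2·5 = 40
J: 5·6 = 30 | 2·8+5·0+1·0+2·6+2·1 = 30
Y: 5·7 = 35 | 2·0+5·2+1·3+2·7+2·4 = 35
gcd(5,2,5,1,2,2) = 1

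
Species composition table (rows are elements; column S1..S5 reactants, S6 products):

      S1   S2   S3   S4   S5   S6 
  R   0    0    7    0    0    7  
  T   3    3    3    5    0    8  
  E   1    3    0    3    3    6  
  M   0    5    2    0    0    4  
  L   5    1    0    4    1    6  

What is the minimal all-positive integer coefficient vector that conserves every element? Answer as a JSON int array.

Coefficients: [3, 2, 5, 2, 5, 5]

R: 3·0+2·0+5·7+2·0+5·0 = 35 | 5·7 = 35
T: 3·3+2·3+5·3+2·5+5·0 = 40 | 5·8 = 40
E: 3·1+2·3+5·0+2·3+5·3 = 30 | 5·6 = 30
M: 3·0+2·5+5·2+2·0+5·0 = 20 | 5·4 = 20
L: 3·5+2·1+5·0+2·4+5·1 = 30 | 5·6 = 30
gcd(3,2,5,2,5,5) = 1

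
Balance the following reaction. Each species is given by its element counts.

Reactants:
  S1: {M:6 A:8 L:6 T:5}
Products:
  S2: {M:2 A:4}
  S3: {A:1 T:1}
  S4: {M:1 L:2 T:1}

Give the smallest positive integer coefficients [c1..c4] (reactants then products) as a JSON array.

M: 2·6 = 12 | 3·2+4·0+6·1 = 12
A: 2·8 = 16 | 3·4+4·1+6·0 = 16
L: 2·6 = 12 | 3·0+4·0+6·2 = 12
T: 2·5 = 10 | 3·0+4·1+6·1 = 10
gcd(2,3,4,6) = 1

Coefficients: [2, 3, 4, 6]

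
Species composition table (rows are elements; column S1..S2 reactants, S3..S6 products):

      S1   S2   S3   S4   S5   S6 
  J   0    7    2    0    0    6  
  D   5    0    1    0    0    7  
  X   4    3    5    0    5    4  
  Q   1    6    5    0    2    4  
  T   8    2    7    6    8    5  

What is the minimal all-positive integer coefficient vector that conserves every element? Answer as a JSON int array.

Coefficients: [6, 4, 2, 1, 2, 4]

J: 6·0+4·7 = 28 | 2·2+1·0+2·0+4·6 = 28
D: 6·5+4·0 = 30 | 2·1+1·0+2·0+4·7 = 30
X: 6·4+4·3 = 36 | 2·5+1·0+2·5+4·4 = 36
Q: 6·1+4·6 = 30 | 2·5+1·0+2·2+4·4 = 30
T: 6·8+4·2 = 56 | 2·7+1·6+2·8+4·5 = 56
gcd(6,4,2,1,2,4) = 1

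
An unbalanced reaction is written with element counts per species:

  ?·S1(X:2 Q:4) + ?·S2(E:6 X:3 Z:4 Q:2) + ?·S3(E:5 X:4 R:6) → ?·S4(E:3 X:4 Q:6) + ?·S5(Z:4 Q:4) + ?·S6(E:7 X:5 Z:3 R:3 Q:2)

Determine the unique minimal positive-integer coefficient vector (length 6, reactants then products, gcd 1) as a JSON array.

E: 4·0+4·6+2·5 = 34 | 2·3+1·0+4·7 = 34
X: 4·2+4·3+2·4 = 28 | 2·4+1·0+4·5 = 28
Z: 4·0+4·4+2·0 = 16 | 2·0+1·4+4·3 = 16
R: 4·0+4·0+2·6 = 12 | 2·0+1·0+4·3 = 12
Q: 4·4+4·2+2·0 = 24 | 2·6+1·4+4·2 = 24
gcd(4,4,2,2,1,4) = 1

Coefficients: [4, 4, 2, 2, 1, 4]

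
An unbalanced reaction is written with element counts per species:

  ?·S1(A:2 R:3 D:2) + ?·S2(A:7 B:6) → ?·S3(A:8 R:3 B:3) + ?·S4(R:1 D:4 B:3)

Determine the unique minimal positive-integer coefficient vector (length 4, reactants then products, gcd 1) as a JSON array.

Coefficients: [6, 4, 5, 3]

A: 6·2+4·7 = 40 | 5·8+3·0 = 40
R: 6·3+4·0 = 18 | 5·3+3·1 = 18
D: 6·2+4·0 = 12 | 5·0+3·4 = 12
B: 6·0+4·6 = 24 | 5·3+3·3 = 24
gcd(6,4,5,3) = 1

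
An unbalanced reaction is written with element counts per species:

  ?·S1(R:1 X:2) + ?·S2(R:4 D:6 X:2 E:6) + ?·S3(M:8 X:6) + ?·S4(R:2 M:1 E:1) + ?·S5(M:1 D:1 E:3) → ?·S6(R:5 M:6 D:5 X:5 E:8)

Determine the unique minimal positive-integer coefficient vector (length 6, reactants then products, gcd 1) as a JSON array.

R: 2·1+4·4+3·0+6·2+6·0 = 30 | 6·5 = 30
M: 2·0+4·0+3·8+6·1+6·1 = 36 | 6·6 = 36
D: 2·0+4·6+3·0+6·0+6·1 = 30 | 6·5 = 30
X: 2·2+4·2+3·6+6·0+6·0 = 30 | 6·5 = 30
E: 2·0+4·6+3·0+6·1+6·3 = 48 | 6·8 = 48
gcd(2,4,3,6,6,6) = 1

Coefficients: [2, 4, 3, 6, 6, 6]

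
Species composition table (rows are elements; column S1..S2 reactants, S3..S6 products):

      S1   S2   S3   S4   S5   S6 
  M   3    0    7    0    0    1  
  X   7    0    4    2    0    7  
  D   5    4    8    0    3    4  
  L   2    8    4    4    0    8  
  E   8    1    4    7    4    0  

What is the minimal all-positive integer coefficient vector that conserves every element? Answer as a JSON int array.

Coefficients: [6, 5, 2, 3, 6, 4]

M: 6·3+5·0 = 18 | 2·7+3·0+6·0+4·1 = 18
X: 6·7+5·0 = 42 | 2·4+3·2+6·0+4·7 = 42
D: 6·5+5·4 = 50 | 2·8+3·0+6·3+4·4 = 50
L: 6·2+5·8 = 52 | 2·4+3·4+6·0+4·8 = 52
E: 6·8+5·1 = 53 | 2·4+3·7+6·4+4·0 = 53
gcd(6,5,2,3,6,4) = 1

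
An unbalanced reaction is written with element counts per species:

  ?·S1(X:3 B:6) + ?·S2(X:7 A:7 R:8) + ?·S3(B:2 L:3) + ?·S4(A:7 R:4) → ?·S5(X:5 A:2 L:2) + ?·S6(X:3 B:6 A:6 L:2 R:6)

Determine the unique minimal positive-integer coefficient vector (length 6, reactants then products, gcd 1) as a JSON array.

X: 4·3+3·7+6·0+3·0 = 33 | 3·5+6·3 = 33
B: 4·6+3·0+6·2+3·0 = 36 | 3·0+6·6 = 36
A: 4·0+3·7+6·0+3·7 = 42 | 3·2+6·6 = 42
L: 4·0+3·0+6·3+3·0 = 18 | 3·2+6·2 = 18
R: 4·0+3·8+6·0+3·4 = 36 | 3·0+6·6 = 36
gcd(4,3,6,3,3,6) = 1

Coefficients: [4, 3, 6, 3, 3, 6]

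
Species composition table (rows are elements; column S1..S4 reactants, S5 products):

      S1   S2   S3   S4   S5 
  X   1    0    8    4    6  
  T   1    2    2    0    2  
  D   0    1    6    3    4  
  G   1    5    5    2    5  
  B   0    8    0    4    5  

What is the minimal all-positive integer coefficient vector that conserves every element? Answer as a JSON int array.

Coefficients: [4, 1, 1, 3, 4]

X: 4·1+1·0+1·8+3·4 = 24 | 4·6 = 24
T: 4·1+1·2+1·2+3·0 = 8 | 4·2 = 8
D: 4·0+1·1+1·6+3·3 = 16 | 4·4 = 16
G: 4·1+1·5+1·5+3·2 = 20 | 4·5 = 20
B: 4·0+1·8+1·0+3·4 = 20 | 4·5 = 20
gcd(4,1,1,3,4) = 1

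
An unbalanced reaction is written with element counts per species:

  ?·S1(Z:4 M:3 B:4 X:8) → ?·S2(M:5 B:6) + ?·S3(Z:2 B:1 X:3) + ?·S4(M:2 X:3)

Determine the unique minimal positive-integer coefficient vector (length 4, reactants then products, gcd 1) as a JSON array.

Z: 3·4 = 12 | 1·0+6·2+2·0 = 12
M: 3·3 = 9 | 1·5+6·0+2·2 = 9
B: 3·4 = 12 | 1·6+6·1+2·0 = 12
X: 3·8 = 24 | 1·0+6·3+2·3 = 24
gcd(3,1,6,2) = 1

Coefficients: [3, 1, 6, 2]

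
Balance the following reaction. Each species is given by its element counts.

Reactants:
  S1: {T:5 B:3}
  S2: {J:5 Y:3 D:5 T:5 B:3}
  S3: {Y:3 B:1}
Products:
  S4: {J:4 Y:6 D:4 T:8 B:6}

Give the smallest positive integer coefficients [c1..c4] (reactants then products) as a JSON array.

J: 4·0+4·5+6·0 = 20 | 5·4 = 20
Y: 4·0+4·3+6·3 = 30 | 5·6 = 30
D: 4·0+4·5+6·0 = 20 | 5·4 = 20
T: 4·5+4·5+6·0 = 40 | 5·8 = 40
B: 4·3+4·3+6·1 = 30 | 5·6 = 30
gcd(4,4,6,5) = 1

Coefficients: [4, 4, 6, 5]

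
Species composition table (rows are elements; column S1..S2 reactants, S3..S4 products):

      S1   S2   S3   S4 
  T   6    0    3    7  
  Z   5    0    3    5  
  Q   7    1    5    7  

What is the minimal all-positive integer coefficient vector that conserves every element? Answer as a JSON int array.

T: 6·6+4·0 = 36 | 5·3+3·7 = 36
Z: 6·5+4·0 = 30 | 5·3+3·5 = 30
Q: 6·7+4·1 = 46 | 5·5+3·7 = 46
gcd(6,4,5,3) = 1

Coefficients: [6, 4, 5, 3]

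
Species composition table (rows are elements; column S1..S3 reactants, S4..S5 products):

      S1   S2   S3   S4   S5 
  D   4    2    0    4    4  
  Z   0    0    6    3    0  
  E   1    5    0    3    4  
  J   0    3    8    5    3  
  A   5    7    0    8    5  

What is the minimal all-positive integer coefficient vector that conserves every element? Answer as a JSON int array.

Coefficients: [6, 4, 3, 6, 2]

D: 6·4+4·2+3·0 = 32 | 6·4+2·4 = 32
Z: 6·0+4·0+3·6 = 18 | 6·3+2·0 = 18
E: 6·1+4·5+3·0 = 26 | 6·3+2·4 = 26
J: 6·0+4·3+3·8 = 36 | 6·5+2·3 = 36
A: 6·5+4·7+3·0 = 58 | 6·8+2·5 = 58
gcd(6,4,3,6,2) = 1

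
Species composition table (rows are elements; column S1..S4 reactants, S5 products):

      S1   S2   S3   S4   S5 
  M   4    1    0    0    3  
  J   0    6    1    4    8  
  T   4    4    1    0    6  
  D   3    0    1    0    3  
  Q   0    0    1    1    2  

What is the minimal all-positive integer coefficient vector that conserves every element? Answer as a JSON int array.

M: 3·4+3·1+6·0+4·0 = 15 | 5·3 = 15
J: 3·0+3·6+6·1+4·4 = 40 | 5·8 = 40
T: 3·4+3·4+6·1+4·0 = 30 | 5·6 = 30
D: 3·3+3·0+6·1+4·0 = 15 | 5·3 = 15
Q: 3·0+3·0+6·1+4·1 = 10 | 5·2 = 10
gcd(3,3,6,4,5) = 1

Coefficients: [3, 3, 6, 4, 5]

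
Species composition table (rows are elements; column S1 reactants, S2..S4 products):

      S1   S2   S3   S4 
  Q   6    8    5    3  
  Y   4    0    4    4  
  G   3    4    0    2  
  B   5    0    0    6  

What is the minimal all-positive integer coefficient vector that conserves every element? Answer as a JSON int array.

Coefficients: [6, 2, 1, 5]

Q: 6·6 = 36 | 2·8+1·5+5·3 = 36
Y: 6·4 = 24 | 2·0+1·4+5·4 = 24
G: 6·3 = 18 | 2·4+1·0+5·2 = 18
B: 6·5 = 30 | 2·0+1·0+5·6 = 30
gcd(6,2,1,5) = 1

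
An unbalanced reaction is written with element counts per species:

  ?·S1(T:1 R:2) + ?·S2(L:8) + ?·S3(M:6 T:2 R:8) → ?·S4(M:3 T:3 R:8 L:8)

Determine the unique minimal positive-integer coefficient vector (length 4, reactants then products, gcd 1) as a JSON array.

Coefficients: [4, 2, 1, 2]

M: 4·0+2·0+1·6 = 6 | 2·3 = 6
T: 4·1+2·0+1·2 = 6 | 2·3 = 6
R: 4·2+2·0+1·8 = 16 | 2·8 = 16
L: 4·0+2·8+1·0 = 16 | 2·8 = 16
gcd(4,2,1,2) = 1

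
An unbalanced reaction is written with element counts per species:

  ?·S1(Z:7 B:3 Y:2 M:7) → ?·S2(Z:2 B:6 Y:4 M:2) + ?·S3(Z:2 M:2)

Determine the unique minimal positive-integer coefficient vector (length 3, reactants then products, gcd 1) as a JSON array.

Coefficients: [2, 1, 6]

Z: 2·7 = 14 | 1·2+6·2 = 14
B: 2·3 = 6 | 1·6+6·0 = 6
Y: 2·2 = 4 | 1·4+6·0 = 4
M: 2·7 = 14 | 1·2+6·2 = 14
gcd(2,1,6) = 1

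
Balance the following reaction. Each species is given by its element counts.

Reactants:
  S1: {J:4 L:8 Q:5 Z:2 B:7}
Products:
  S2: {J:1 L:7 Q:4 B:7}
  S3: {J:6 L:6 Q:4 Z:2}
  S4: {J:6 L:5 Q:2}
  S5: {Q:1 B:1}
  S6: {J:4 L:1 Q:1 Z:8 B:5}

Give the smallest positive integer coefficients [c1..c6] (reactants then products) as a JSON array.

J: 5·4 = 20 | 4·1+1·6+1·6+2·0+1·4 = 20
L: 5·8 = 40 | 4·7+1·6+1·5+2·0+1·1 = 40
Q: 5·5 = 25 | 4·4+1·4+1·2+2·1+1·1 = 25
Z: 5·2 = 10 | 4·0+1·2+1·0+2·0+1·8 = 10
B: 5·7 = 35 | 4·7+1·0+1·0+2·1+1·5 = 35
gcd(5,4,1,1,2,1) = 1

Coefficients: [5, 4, 1, 1, 2, 1]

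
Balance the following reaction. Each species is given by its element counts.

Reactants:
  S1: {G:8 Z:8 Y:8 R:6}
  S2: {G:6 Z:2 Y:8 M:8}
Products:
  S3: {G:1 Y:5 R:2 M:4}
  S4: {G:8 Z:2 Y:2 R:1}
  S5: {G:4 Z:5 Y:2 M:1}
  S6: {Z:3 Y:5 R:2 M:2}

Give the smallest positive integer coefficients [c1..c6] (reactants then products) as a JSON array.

Coefficients: [5, 5, 6, 6, 4, 6]

G: 5·8+5·6 = 70 | 6·1+6·8+4·4+6·0 = 70
Z: 5·8+5·2 = 50 | 6·0+6·2+4·5+6·3 = 50
Y: 5·8+5·8 = 80 | 6·5+6·2+4·2+6·5 = 80
R: 5·6+5·0 = 30 | 6·2+6·1+4·0+6·2 = 30
M: 5·0+5·8 = 40 | 6·4+6·0+4·1+6·2 = 40
gcd(5,5,6,6,4,6) = 1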